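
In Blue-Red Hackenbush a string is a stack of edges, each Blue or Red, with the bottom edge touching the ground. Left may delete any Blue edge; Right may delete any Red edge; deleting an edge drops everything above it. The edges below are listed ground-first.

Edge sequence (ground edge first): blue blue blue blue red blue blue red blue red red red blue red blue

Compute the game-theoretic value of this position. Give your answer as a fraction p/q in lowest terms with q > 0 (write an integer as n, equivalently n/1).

G_1 [b]  L=[0]  R=[—]  = 1
G_2 [bb]  L=[0; 1]  R=[—]  = 2
G_3 [bbb]  L=[0; 1; 2]  R=[—]  = 3
G_4 [bbbb]  L=[0; 1; 2; 3]  R=[—]  = 4
G_5 [bbbbr]  L=[0; 1; 2; 3]  R=[4]  = 7/2
G_6 [bbbbrb]  L=[0; 1; 2; 3; 7/2]  R=[4]  = 15/4
G_7 [bbbbrbb]  L=[0; 1; 2; 3; 7/2; 15/4]  R=[4]  = 31/8
G_8 [bbbbrbbr]  L=[0; 1; 2; 3; 7/2; 15/4]  R=[31/8; 4]  = 61/16
G_9 [bbbbrbbrb]  L=[0; 1; 2; 3; 7/2; 15/4; 61/16]  R=[31/8; 4]  = 123/32
G_10 [bbbbrbbrbr]  L=[0; 1; 2; 3; 7/2; 15/4; 61/16]  R=[123/32; 31/8; 4]  = 245/64
G_11 [bbbbrbbrbrr]  L=[0; 1; 2; 3; 7/2; 15/4; 61/16]  R=[245/64; 123/32; 31/8; 4]  = 489/128
G_12 [bbbbrbbrbrrr]  L=[0; 1; 2; 3; 7/2; 15/4; 61/16]  R=[489/128; 245/64; 123/32; 31/8; 4]  = 977/256
G_13 [bbbbrbbrbrrrb]  L=[0; 1; 2; 3; 7/2; 15/4; 61/16; 977/256]  R=[489/128; 245/64; 123/32; 31/8; 4]  = 1955/512
G_14 [bbbbrbbrbrrrbr]  L=[0; 1; 2; 3; 7/2; 15/4; 61/16; 977/256]  R=[1955/512; 489/128; 245/64; 123/32; 31/8; 4]  = 3909/1024
G_15 [bbbbrbbrbrrrbrb]  L=[0; 1; 2; 3; 7/2; 15/4; 61/16; 977/256; 3909/1024]  R=[1955/512; 489/128; 245/64; 123/32; 31/8; 4]  = 7819/2048

7819/2048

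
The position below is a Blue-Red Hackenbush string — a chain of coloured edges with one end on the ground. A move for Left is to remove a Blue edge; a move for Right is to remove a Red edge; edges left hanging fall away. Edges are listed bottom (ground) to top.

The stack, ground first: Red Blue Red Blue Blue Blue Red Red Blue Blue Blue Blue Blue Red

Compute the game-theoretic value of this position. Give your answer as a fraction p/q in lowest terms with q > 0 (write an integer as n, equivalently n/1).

-4483/8192

Recurse on prefixes of the 14-edge string Red Blue Red Blue Blue Blue Red Red Blue Blue Blue Blue Blue Red:
G(R) = { (no moves) | 0 } — -1
G(RB) = { -1 | 0 } — -1/2
G(RBR) = { -1 | -1/2; 0 } — -3/4
G(RBRB) = { -1; -3/4 | -1/2; 0 } — -5/8
G(RBRBB) = { -1; -3/4; -5/8 | -1/2; 0 } — -9/16
G(RBRBBB) = { -1; -3/4; -5/8; -9/16 | -1/2; 0 } — -17/32
G(RBRBBBR) = { -1; -3/4; -5/8; -9/16 | -17/32; -1/2; 0 } — -35/64
G(RBRBBBRR) = { -1; -3/4; -5/8; -9/16 | -35/64; -17/32; -1/2; 0 } — -71/128
G(RBRBBBRRB) = { -1; -3/4; -5/8; -9/16; -71/128 | -35/64; -17/32; -1/2; 0 } — -141/256
G(RBRBBBRRBB) = { -1; -3/4; -5/8; -9/16; -71/128; -141/256 | -35/64; -17/32; -1/2; 0 } — -281/512
G(RBRBBBRRBBB) = { -1; -3/4; -5/8; -9/16; -71/128; -141/256; -281/512 | -35/64; -17/32; -1/2; 0 } — -561/1024
G(RBRBBBRRBBBB) = { -1; -3/4; -5/8; -9/16; -71/128; -141/256; -281/512; -561/1024 | -35/64; -17/32; -1/2; 0 } — -1121/2048
G(RBRBBBRRBBBBB) = { -1; -3/4; -5/8; -9/16; -71/128; -141/256; -281/512; -561/1024; -1121/2048 | -35/64; -17/32; -1/2; 0 } — -2241/4096
G(RBRBBBRRBBBBBR) = { -1; -3/4; -5/8; -9/16; -71/128; -141/256; -281/512; -561/1024; -1121/2048 | -2241/4096; -35/64; -17/32; -1/2; 0 } — -4483/8192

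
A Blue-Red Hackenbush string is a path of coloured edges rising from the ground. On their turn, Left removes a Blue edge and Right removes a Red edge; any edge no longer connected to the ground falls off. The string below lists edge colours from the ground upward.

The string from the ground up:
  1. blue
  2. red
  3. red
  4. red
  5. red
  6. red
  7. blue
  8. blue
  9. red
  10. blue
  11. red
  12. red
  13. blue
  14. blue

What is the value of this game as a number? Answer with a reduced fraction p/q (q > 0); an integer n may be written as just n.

step 1: add blue to get b; options L={ 0 } R={ (no moves) } ⇒ 1
step 2: add red to get br; options L={ 0 } R={ 1 } ⇒ 1/2
step 3: add red to get brr; options L={ 0 } R={ 1/2, 1 } ⇒ 1/4
step 4: add red to get brrr; options L={ 0 } R={ 1/4, 1/2, 1 } ⇒ 1/8
step 5: add red to get brrrr; options L={ 0 } R={ 1/8, 1/4, 1/2, 1 } ⇒ 1/16
step 6: add red to get brrrrr; options L={ 0 } R={ 1/16, 1/8, 1/4, 1/2, 1 } ⇒ 1/32
step 7: add blue to get brrrrrb; options L={ 0, 1/32 } R={ 1/16, 1/8, 1/4, 1/2, 1 } ⇒ 3/64
step 8: add blue to get brrrrrbb; options L={ 0, 1/32, 3/64 } R={ 1/16, 1/8, 1/4, 1/2, 1 } ⇒ 7/128
step 9: add red to get brrrrrbbr; options L={ 0, 1/32, 3/64 } R={ 7/128, 1/16, 1/8, 1/4, 1/2, 1 } ⇒ 13/256
step 10: add blue to get brrrrrbbrb; options L={ 0, 1/32, 3/64, 13/256 } R={ 7/128, 1/16, 1/8, 1/4, 1/2, 1 } ⇒ 27/512
step 11: add red to get brrrrrbbrbr; options L={ 0, 1/32, 3/64, 13/256 } R={ 27/512, 7/128, 1/16, 1/8, 1/4, 1/2, 1 } ⇒ 53/1024
step 12: add red to get brrrrrbbrbrr; options L={ 0, 1/32, 3/64, 13/256 } R={ 53/1024, 27/512, 7/128, 1/16, 1/8, 1/4, 1/2, 1 } ⇒ 105/2048
step 13: add blue to get brrrrrbbrbrrb; options L={ 0, 1/32, 3/64, 13/256, 105/2048 } R={ 53/1024, 27/512, 7/128, 1/16, 1/8, 1/4, 1/2, 1 } ⇒ 211/4096
step 14: add blue to get brrrrrbbrbrrbb; options L={ 0, 1/32, 3/64, 13/256, 105/2048, 211/4096 } R={ 53/1024, 27/512, 7/128, 1/16, 1/8, 1/4, 1/2, 1 } ⇒ 423/8192

423/8192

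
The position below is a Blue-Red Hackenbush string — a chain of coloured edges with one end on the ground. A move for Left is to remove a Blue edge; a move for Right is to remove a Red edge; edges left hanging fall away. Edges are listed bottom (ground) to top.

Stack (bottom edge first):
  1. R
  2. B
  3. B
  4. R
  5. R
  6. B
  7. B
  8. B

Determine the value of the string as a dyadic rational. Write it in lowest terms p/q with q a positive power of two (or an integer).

-49/128

Prefix values for R B B R R B B B via {L|R} + simplicity:
edge 1 of 8 (R): { ∅ | 0 } -> -1
edge 2 of 8 (B): { -1 | 0 } -> -1/2
edge 3 of 8 (B): { -1, -1/2 | 0 } -> -1/4
edge 4 of 8 (R): { -1, -1/2 | -1/4, 0 } -> -3/8
edge 5 of 8 (R): { -1, -1/2 | -3/8, -1/4, 0 } -> -7/16
edge 6 of 8 (B): { -1, -1/2, -7/16 | -3/8, -1/4, 0 } -> -13/32
edge 7 of 8 (B): { -1, -1/2, -7/16, -13/32 | -3/8, -1/4, 0 } -> -25/64
edge 8 of 8 (B): { -1, -1/2, -7/16, -13/32, -25/64 | -3/8, -1/4, 0 } -> -49/128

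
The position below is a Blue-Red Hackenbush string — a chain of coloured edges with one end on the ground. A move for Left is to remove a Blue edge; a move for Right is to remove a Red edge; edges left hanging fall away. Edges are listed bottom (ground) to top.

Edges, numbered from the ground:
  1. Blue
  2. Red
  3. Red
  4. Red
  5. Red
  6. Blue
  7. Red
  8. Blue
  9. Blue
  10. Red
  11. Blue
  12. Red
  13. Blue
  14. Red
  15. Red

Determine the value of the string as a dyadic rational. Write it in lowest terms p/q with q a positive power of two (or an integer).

1449/16384

1 of 15 · B · max L 0 · min R +∞ = 1
2 of 15 · BR · max L 0 · min R 1 = 1/2
3 of 15 · BRR · max L 0 · min R 1/2 = 1/4
4 of 15 · BRRR · max L 0 · min R 1/4 = 1/8
5 of 15 · BRRRR · max L 0 · min R 1/8 = 1/16
6 of 15 · BRRRRB · max L 1/16 · min R 1/8 = 3/32
7 of 15 · BRRRRBR · max L 1/16 · min R 3/32 = 5/64
8 of 15 · BRRRRBRB · max L 5/64 · min R 3/32 = 11/128
9 of 15 · BRRRRBRBB · max L 11/128 · min R 3/32 = 23/256
10 of 15 · BRRRRBRBBR · max L 11/128 · min R 23/256 = 45/512
11 of 15 · BRRRRBRBBRB · max L 45/512 · min R 23/256 = 91/1024
12 of 15 · BRRRRBRBBRBR · max L 45/512 · min R 91/1024 = 181/2048
13 of 15 · BRRRRBRBBRBRB · max L 181/2048 · min R 91/1024 = 363/4096
14 of 15 · BRRRRBRBBRBRBR · max L 181/2048 · min R 363/4096 = 725/8192
15 of 15 · BRRRRBRBBRBRBRR · max L 181/2048 · min R 725/8192 = 1449/16384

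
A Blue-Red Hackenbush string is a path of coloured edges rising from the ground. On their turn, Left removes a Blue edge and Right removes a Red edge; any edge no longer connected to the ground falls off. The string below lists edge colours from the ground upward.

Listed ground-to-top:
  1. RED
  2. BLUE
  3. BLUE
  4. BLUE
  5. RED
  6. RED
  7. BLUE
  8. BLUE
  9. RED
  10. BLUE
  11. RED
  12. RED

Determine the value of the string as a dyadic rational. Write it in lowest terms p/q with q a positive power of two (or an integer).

Recurse on prefixes of the 12-edge string RED BLUE BLUE BLUE RED RED BLUE BLUE RED BLUE RED RED:
1 of 12 · R · max L −∞ · min R 0 gives -1
2 of 12 · RB · max L -1 · min R 0 gives -1/2
3 of 12 · RBB · max L -1/2 · min R 0 gives -1/4
4 of 12 · RBBB · max L -1/4 · min R 0 gives -1/8
5 of 12 · RBBBR · max L -1/4 · min R -1/8 gives -3/16
6 of 12 · RBBBRR · max L -1/4 · min R -3/16 gives -7/32
7 of 12 · RBBBRRB · max L -7/32 · min R -3/16 gives -13/64
8 of 12 · RBBBRRBB · max L -13/64 · min R -3/16 gives -25/128
9 of 12 · RBBBRRBBR · max L -13/64 · min R -25/128 gives -51/256
10 of 12 · RBBBRRBBRB · max L -51/256 · min R -25/128 gives -101/512
11 of 12 · RBBBRRBBRBR · max L -51/256 · min R -101/512 gives -203/1024
12 of 12 · RBBBRRBBRBRR · max L -51/256 · min R -203/1024 gives -407/2048

-407/2048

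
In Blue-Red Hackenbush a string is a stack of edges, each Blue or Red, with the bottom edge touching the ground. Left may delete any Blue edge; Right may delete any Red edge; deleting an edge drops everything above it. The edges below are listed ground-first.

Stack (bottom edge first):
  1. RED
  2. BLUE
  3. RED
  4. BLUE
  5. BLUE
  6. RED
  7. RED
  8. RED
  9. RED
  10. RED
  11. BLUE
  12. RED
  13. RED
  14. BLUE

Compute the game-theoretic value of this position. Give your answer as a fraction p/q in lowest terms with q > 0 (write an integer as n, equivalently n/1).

edge 1 of 14 (RED): { — | 0 } = -1
edge 2 of 14 (BLUE): { -1 | 0 } = -1/2
edge 3 of 14 (RED): { -1 | -1/2; 0 } = -3/4
edge 4 of 14 (BLUE): { -1; -3/4 | -1/2; 0 } = -5/8
edge 5 of 14 (BLUE): { -1; -3/4; -5/8 | -1/2; 0 } = -9/16
edge 6 of 14 (RED): { -1; -3/4; -5/8 | -9/16; -1/2; 0 } = -19/32
edge 7 of 14 (RED): { -1; -3/4; -5/8 | -19/32; -9/16; -1/2; 0 } = -39/64
edge 8 of 14 (RED): { -1; -3/4; -5/8 | -39/64; -19/32; -9/16; -1/2; 0 } = -79/128
edge 9 of 14 (RED): { -1; -3/4; -5/8 | -79/128; -39/64; -19/32; -9/16; -1/2; 0 } = -159/256
edge 10 of 14 (RED): { -1; -3/4; -5/8 | -159/256; -79/128; -39/64; -19/32; -9/16; -1/2; 0 } = -319/512
edge 11 of 14 (BLUE): { -1; -3/4; -5/8; -319/512 | -159/256; -79/128; -39/64; -19/32; -9/16; -1/2; 0 } = -637/1024
edge 12 of 14 (RED): { -1; -3/4; -5/8; -319/512 | -637/1024; -159/256; -79/128; -39/64; -19/32; -9/16; -1/2; 0 } = -1275/2048
edge 13 of 14 (RED): { -1; -3/4; -5/8; -319/512 | -1275/2048; -637/1024; -159/256; -79/128; -39/64; -19/32; -9/16; -1/2; 0 } = -2551/4096
edge 14 of 14 (BLUE): { -1; -3/4; -5/8; -319/512; -2551/4096 | -1275/2048; -637/1024; -159/256; -79/128; -39/64; -19/32; -9/16; -1/2; 0 } = -5101/8192

-5101/8192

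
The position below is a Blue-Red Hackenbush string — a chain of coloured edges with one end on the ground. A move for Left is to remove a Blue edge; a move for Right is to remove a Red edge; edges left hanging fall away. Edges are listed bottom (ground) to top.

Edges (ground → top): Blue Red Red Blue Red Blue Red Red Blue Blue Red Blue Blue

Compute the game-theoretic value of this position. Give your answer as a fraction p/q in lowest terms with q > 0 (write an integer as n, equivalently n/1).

1335/4096

step 1: add Blue to get B; options L={ 0 } R={ none } => 1
step 2: add Red to get BR; options L={ 0 } R={ 1 } => 1/2
step 3: add Red to get BRR; options L={ 0 } R={ 1/2; 1 } => 1/4
step 4: add Blue to get BRRB; options L={ 0; 1/4 } R={ 1/2; 1 } => 3/8
step 5: add Red to get BRRBR; options L={ 0; 1/4 } R={ 3/8; 1/2; 1 } => 5/16
step 6: add Blue to get BRRBRB; options L={ 0; 1/4; 5/16 } R={ 3/8; 1/2; 1 } => 11/32
step 7: add Red to get BRRBRBR; options L={ 0; 1/4; 5/16 } R={ 11/32; 3/8; 1/2; 1 } => 21/64
step 8: add Red to get BRRBRBRR; options L={ 0; 1/4; 5/16 } R={ 21/64; 11/32; 3/8; 1/2; 1 } => 41/128
step 9: add Blue to get BRRBRBRRB; options L={ 0; 1/4; 5/16; 41/128 } R={ 21/64; 11/32; 3/8; 1/2; 1 } => 83/256
step 10: add Blue to get BRRBRBRRBB; options L={ 0; 1/4; 5/16; 41/128; 83/256 } R={ 21/64; 11/32; 3/8; 1/2; 1 } => 167/512
step 11: add Red to get BRRBRBRRBBR; options L={ 0; 1/4; 5/16; 41/128; 83/256 } R={ 167/512; 21/64; 11/32; 3/8; 1/2; 1 } => 333/1024
step 12: add Blue to get BRRBRBRRBBRB; options L={ 0; 1/4; 5/16; 41/128; 83/256; 333/1024 } R={ 167/512; 21/64; 11/32; 3/8; 1/2; 1 } => 667/2048
step 13: add Blue to get BRRBRBRRBBRBB; options L={ 0; 1/4; 5/16; 41/128; 83/256; 333/1024; 667/2048 } R={ 167/512; 21/64; 11/32; 3/8; 1/2; 1 } => 1335/4096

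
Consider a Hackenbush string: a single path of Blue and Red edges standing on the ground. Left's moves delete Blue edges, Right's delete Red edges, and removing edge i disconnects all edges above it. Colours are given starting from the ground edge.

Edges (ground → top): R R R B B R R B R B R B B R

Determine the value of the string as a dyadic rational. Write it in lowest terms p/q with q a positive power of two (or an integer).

-4947/2048

Prefix values for R R R B B R R B R B R B B R via {L|R} + simplicity:
R: Left {  }, Right { 0 } — simplest -1
RR: Left {  }, Right { -1,0 } — simplest -2
RRR: Left {  }, Right { -2,-1,0 } — simplest -3
RRRB: Left { -3 }, Right { -2,-1,0 } — simplest -5/2
RRRBB: Left { -3,-5/2 }, Right { -2,-1,0 } — simplest -9/4
RRRBBR: Left { -3,-5/2 }, Right { -9/4,-2,-1,0 } — simplest -19/8
RRRBBRR: Left { -3,-5/2 }, Right { -19/8,-9/4,-2,-1,0 } — simplest -39/16
RRRBBRRB: Left { -3,-5/2,-39/16 }, Right { -19/8,-9/4,-2,-1,0 } — simplest -77/32
RRRBBRRBR: Left { -3,-5/2,-39/16 }, Right { -77/32,-19/8,-9/4,-2,-1,0 } — simplest -155/64
RRRBBRRBRB: Left { -3,-5/2,-39/16,-155/64 }, Right { -77/32,-19/8,-9/4,-2,-1,0 } — simplest -309/128
RRRBBRRBRBR: Left { -3,-5/2,-39/16,-155/64 }, Right { -309/128,-77/32,-19/8,-9/4,-2,-1,0 } — simplest -619/256
RRRBBRRBRBRB: Left { -3,-5/2,-39/16,-155/64,-619/256 }, Right { -309/128,-77/32,-19/8,-9/4,-2,-1,0 } — simplest -1237/512
RRRBBRRBRBRBB: Left { -3,-5/2,-39/16,-155/64,-619/256,-1237/512 }, Right { -309/128,-77/32,-19/8,-9/4,-2,-1,0 } — simplest -2473/1024
RRRBBRRBRBRBBR: Left { -3,-5/2,-39/16,-155/64,-619/256,-1237/512 }, Right { -2473/1024,-309/128,-77/32,-19/8,-9/4,-2,-1,0 } — simplest -4947/2048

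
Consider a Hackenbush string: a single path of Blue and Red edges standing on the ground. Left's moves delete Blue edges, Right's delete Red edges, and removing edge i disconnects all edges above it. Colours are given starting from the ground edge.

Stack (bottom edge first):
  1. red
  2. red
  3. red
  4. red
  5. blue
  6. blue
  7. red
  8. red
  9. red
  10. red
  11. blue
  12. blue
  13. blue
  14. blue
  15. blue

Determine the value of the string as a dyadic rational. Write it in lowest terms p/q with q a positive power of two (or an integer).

-7105/2048

Prefix values for red red red red blue blue red red red red blue blue blue blue blue via {L|R} + simplicity:
G(r) = {  | 0 } => -1
G(rr) = {  | -1; 0 } => -2
G(rrr) = {  | -2; -1; 0 } => -3
G(rrrr) = {  | -3; -2; -1; 0 } => -4
G(rrrrb) = { -4 | -3; -2; -1; 0 } => -7/2
G(rrrrbb) = { -4; -7/2 | -3; -2; -1; 0 } => -13/4
G(rrrrbbr) = { -4; -7/2 | -13/4; -3; -2; -1; 0 } => -27/8
G(rrrrbbrr) = { -4; -7/2 | -27/8; -13/4; -3; -2; -1; 0 } => -55/16
G(rrrrbbrrr) = { -4; -7/2 | -55/16; -27/8; -13/4; -3; -2; -1; 0 } => -111/32
G(rrrrbbrrrr) = { -4; -7/2 | -111/32; -55/16; -27/8; -13/4; -3; -2; -1; 0 } => -223/64
G(rrrrbbrrrrb) = { -4; -7/2; -223/64 | -111/32; -55/16; -27/8; -13/4; -3; -2; -1; 0 } => -445/128
G(rrrrbbrrrrbb) = { -4; -7/2; -223/64; -445/128 | -111/32; -55/16; -27/8; -13/4; -3; -2; -1; 0 } => -889/256
G(rrrrbbrrrrbbb) = { -4; -7/2; -223/64; -445/128; -889/256 | -111/32; -55/16; -27/8; -13/4; -3; -2; -1; 0 } => -1777/512
G(rrrrbbrrrrbbbb) = { -4; -7/2; -223/64; -445/128; -889/256; -1777/512 | -111/32; -55/16; -27/8; -13/4; -3; -2; -1; 0 } => -3553/1024
G(rrrrbbrrrrbbbbb) = { -4; -7/2; -223/64; -445/128; -889/256; -1777/512; -3553/1024 | -111/32; -55/16; -27/8; -13/4; -3; -2; -1; 0 } => -7105/2048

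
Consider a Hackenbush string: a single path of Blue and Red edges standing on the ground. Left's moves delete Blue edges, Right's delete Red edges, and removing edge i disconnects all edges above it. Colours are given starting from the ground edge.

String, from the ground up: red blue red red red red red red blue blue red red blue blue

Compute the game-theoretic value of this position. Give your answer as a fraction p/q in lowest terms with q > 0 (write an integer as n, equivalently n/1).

Build value(s[:k]) for k = 1..14, string s = red blue red red red red red red blue blue red red blue blue.
r: Left { — }, Right { 0 } — simplest -1
rb: Left { -1 }, Right { 0 } — simplest -1/2
rbr: Left { -1 }, Right { -1/2,0 } — simplest -3/4
rbrr: Left { -1 }, Right { -3/4,-1/2,0 } — simplest -7/8
rbrrr: Left { -1 }, Right { -7/8,-3/4,-1/2,0 } — simplest -15/16
rbrrrr: Left { -1 }, Right { -15/16,-7/8,-3/4,-1/2,0 } — simplest -31/32
rbrrrrr: Left { -1 }, Right { -31/32,-15/16,-7/8,-3/4,-1/2,0 } — simplest -63/64
rbrrrrrr: Left { -1 }, Right { -63/64,-31/32,-15/16,-7/8,-3/4,-1/2,0 } — simplest -127/128
rbrrrrrrb: Left { -1,-127/128 }, Right { -63/64,-31/32,-15/16,-7/8,-3/4,-1/2,0 } — simplest -253/256
rbrrrrrrbb: Left { -1,-127/128,-253/256 }, Right { -63/64,-31/32,-15/16,-7/8,-3/4,-1/2,0 } — simplest -505/512
rbrrrrrrbbr: Left { -1,-127/128,-253/256 }, Right { -505/512,-63/64,-31/32,-15/16,-7/8,-3/4,-1/2,0 } — simplest -1011/1024
rbrrrrrrbbrr: Left { -1,-127/128,-253/256 }, Right { -1011/1024,-505/512,-63/64,-31/32,-15/16,-7/8,-3/4,-1/2,0 } — simplest -2023/2048
rbrrrrrrbbrrb: Left { -1,-127/128,-253/256,-2023/2048 }, Right { -1011/1024,-505/512,-63/64,-31/32,-15/16,-7/8,-3/4,-1/2,0 } — simplest -4045/4096
rbrrrrrrbbrrbb: Left { -1,-127/128,-253/256,-2023/2048,-4045/4096 }, Right { -1011/1024,-505/512,-63/64,-31/32,-15/16,-7/8,-3/4,-1/2,0 } — simplest -8089/8192

-8089/8192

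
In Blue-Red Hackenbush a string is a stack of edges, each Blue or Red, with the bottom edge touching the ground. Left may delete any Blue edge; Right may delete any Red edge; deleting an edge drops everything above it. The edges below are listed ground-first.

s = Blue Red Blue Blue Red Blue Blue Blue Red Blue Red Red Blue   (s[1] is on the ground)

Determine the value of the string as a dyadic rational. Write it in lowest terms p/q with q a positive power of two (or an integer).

3539/4096

Prefix values for Blue Red Blue Blue Red Blue Blue Blue Red Blue Red Red Blue via {L|R} + simplicity:
step 1: add Blue to get B; options L={ 0 } R={ ∅ } ⇒ 1
step 2: add Red to get BR; options L={ 0 } R={ 1 } ⇒ 1/2
step 3: add Blue to get BRB; options L={ 0; 1/2 } R={ 1 } ⇒ 3/4
step 4: add Blue to get BRBB; options L={ 0; 1/2; 3/4 } R={ 1 } ⇒ 7/8
step 5: add Red to get BRBBR; options L={ 0; 1/2; 3/4 } R={ 7/8; 1 } ⇒ 13/16
step 6: add Blue to get BRBBRB; options L={ 0; 1/2; 3/4; 13/16 } R={ 7/8; 1 } ⇒ 27/32
step 7: add Blue to get BRBBRBB; options L={ 0; 1/2; 3/4; 13/16; 27/32 } R={ 7/8; 1 } ⇒ 55/64
step 8: add Blue to get BRBBRBBB; options L={ 0; 1/2; 3/4; 13/16; 27/32; 55/64 } R={ 7/8; 1 } ⇒ 111/128
step 9: add Red to get BRBBRBBBR; options L={ 0; 1/2; 3/4; 13/16; 27/32; 55/64 } R={ 111/128; 7/8; 1 } ⇒ 221/256
step 10: add Blue to get BRBBRBBBRB; options L={ 0; 1/2; 3/4; 13/16; 27/32; 55/64; 221/256 } R={ 111/128; 7/8; 1 } ⇒ 443/512
step 11: add Red to get BRBBRBBBRBR; options L={ 0; 1/2; 3/4; 13/16; 27/32; 55/64; 221/256 } R={ 443/512; 111/128; 7/8; 1 } ⇒ 885/1024
step 12: add Red to get BRBBRBBBRBRR; options L={ 0; 1/2; 3/4; 13/16; 27/32; 55/64; 221/256 } R={ 885/1024; 443/512; 111/128; 7/8; 1 } ⇒ 1769/2048
step 13: add Blue to get BRBBRBBBRBRRB; options L={ 0; 1/2; 3/4; 13/16; 27/32; 55/64; 221/256; 1769/2048 } R={ 885/1024; 443/512; 111/128; 7/8; 1 } ⇒ 3539/4096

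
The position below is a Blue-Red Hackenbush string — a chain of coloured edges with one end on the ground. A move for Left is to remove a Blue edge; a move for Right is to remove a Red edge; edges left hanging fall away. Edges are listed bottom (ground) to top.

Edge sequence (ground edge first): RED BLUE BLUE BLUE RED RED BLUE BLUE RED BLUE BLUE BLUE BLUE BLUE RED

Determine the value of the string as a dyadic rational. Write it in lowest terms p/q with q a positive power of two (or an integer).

-3203/16384

step 1: add RED to get R; options L={ (no moves) } R={ 0 } = -1
step 2: add BLUE to get RB; options L={ -1 } R={ 0 } = -1/2
step 3: add BLUE to get RBB; options L={ -1,-1/2 } R={ 0 } = -1/4
step 4: add BLUE to get RBBB; options L={ -1,-1/2,-1/4 } R={ 0 } = -1/8
step 5: add RED to get RBBBR; options L={ -1,-1/2,-1/4 } R={ -1/8,0 } = -3/16
step 6: add RED to get RBBBRR; options L={ -1,-1/2,-1/4 } R={ -3/16,-1/8,0 } = -7/32
step 7: add BLUE to get RBBBRRB; options L={ -1,-1/2,-1/4,-7/32 } R={ -3/16,-1/8,0 } = -13/64
step 8: add BLUE to get RBBBRRBB; options L={ -1,-1/2,-1/4,-7/32,-13/64 } R={ -3/16,-1/8,0 } = -25/128
step 9: add RED to get RBBBRRBBR; options L={ -1,-1/2,-1/4,-7/32,-13/64 } R={ -25/128,-3/16,-1/8,0 } = -51/256
step 10: add BLUE to get RBBBRRBBRB; options L={ -1,-1/2,-1/4,-7/32,-13/64,-51/256 } R={ -25/128,-3/16,-1/8,0 } = -101/512
step 11: add BLUE to get RBBBRRBBRBB; options L={ -1,-1/2,-1/4,-7/32,-13/64,-51/256,-101/512 } R={ -25/128,-3/16,-1/8,0 } = -201/1024
step 12: add BLUE to get RBBBRRBBRBBB; options L={ -1,-1/2,-1/4,-7/32,-13/64,-51/256,-101/512,-201/1024 } R={ -25/128,-3/16,-1/8,0 } = -401/2048
step 13: add BLUE to get RBBBRRBBRBBBB; options L={ -1,-1/2,-1/4,-7/32,-13/64,-51/256,-101/512,-201/1024,-401/2048 } R={ -25/128,-3/16,-1/8,0 } = -801/4096
step 14: add BLUE to get RBBBRRBBRBBBBB; options L={ -1,-1/2,-1/4,-7/32,-13/64,-51/256,-101/512,-201/1024,-401/2048,-801/4096 } R={ -25/128,-3/16,-1/8,0 } = -1601/8192
step 15: add RED to get RBBBRRBBRBBBBBR; options L={ -1,-1/2,-1/4,-7/32,-13/64,-51/256,-101/512,-201/1024,-401/2048,-801/4096 } R={ -1601/8192,-25/128,-3/16,-1/8,0 } = -3203/16384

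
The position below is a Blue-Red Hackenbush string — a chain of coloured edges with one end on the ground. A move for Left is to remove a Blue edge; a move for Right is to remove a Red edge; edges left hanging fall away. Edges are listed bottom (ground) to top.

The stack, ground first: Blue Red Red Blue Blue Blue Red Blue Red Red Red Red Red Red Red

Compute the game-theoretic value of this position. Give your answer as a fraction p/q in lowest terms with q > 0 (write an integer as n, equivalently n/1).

7425/16384

Recurse on prefixes of the 15-edge string Blue Red Red Blue Blue Blue Red Blue Red Red Red Red Red Red Red:
v_1 [B]  L=[0]  R=[(no moves)]  = 1
v_2 [BR]  L=[0]  R=[1]  = 1/2
v_3 [BRR]  L=[0]  R=[1/2,1]  = 1/4
v_4 [BRRB]  L=[0,1/4]  R=[1/2,1]  = 3/8
v_5 [BRRBB]  L=[0,1/4,3/8]  R=[1/2,1]  = 7/16
v_6 [BRRBBB]  L=[0,1/4,3/8,7/16]  R=[1/2,1]  = 15/32
v_7 [BRRBBBR]  L=[0,1/4,3/8,7/16]  R=[15/32,1/2,1]  = 29/64
v_8 [BRRBBBRB]  L=[0,1/4,3/8,7/16,29/64]  R=[15/32,1/2,1]  = 59/128
v_9 [BRRBBBRBR]  L=[0,1/4,3/8,7/16,29/64]  R=[59/128,15/32,1/2,1]  = 117/256
v_10 [BRRBBBRBRR]  L=[0,1/4,3/8,7/16,29/64]  R=[117/256,59/128,15/32,1/2,1]  = 233/512
v_11 [BRRBBBRBRRR]  L=[0,1/4,3/8,7/16,29/64]  R=[233/512,117/256,59/128,15/32,1/2,1]  = 465/1024
v_12 [BRRBBBRBRRRR]  L=[0,1/4,3/8,7/16,29/64]  R=[465/1024,233/512,117/256,59/128,15/32,1/2,1]  = 929/2048
v_13 [BRRBBBRBRRRRR]  L=[0,1/4,3/8,7/16,29/64]  R=[929/2048,465/1024,233/512,117/256,59/128,15/32,1/2,1]  = 1857/4096
v_14 [BRRBBBRBRRRRRR]  L=[0,1/4,3/8,7/16,29/64]  R=[1857/4096,929/2048,465/1024,233/512,117/256,59/128,15/32,1/2,1]  = 3713/8192
v_15 [BRRBBBRBRRRRRRR]  L=[0,1/4,3/8,7/16,29/64]  R=[3713/8192,1857/4096,929/2048,465/1024,233/512,117/256,59/128,15/32,1/2,1]  = 7425/16384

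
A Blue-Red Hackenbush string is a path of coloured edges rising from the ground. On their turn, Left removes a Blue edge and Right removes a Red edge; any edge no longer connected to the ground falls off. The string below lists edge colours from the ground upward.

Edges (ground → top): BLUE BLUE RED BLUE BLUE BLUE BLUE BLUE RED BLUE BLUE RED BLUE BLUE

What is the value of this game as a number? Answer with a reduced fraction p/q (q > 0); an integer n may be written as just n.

8119/4096

Build val(s[:k]) for k = 1..14, string s = BLUE BLUE RED BLUE BLUE BLUE BLUE BLUE RED BLUE BLUE RED BLUE BLUE.
1 of 14 · B · max L 0 · min R +∞ gives 1
2 of 14 · BB · max L 1 · min R +∞ gives 2
3 of 14 · BBR · max L 1 · min R 2 gives 3/2
4 of 14 · BBRB · max L 3/2 · min R 2 gives 7/4
5 of 14 · BBRBB · max L 7/4 · min R 2 gives 15/8
6 of 14 · BBRBBB · max L 15/8 · min R 2 gives 31/16
7 of 14 · BBRBBBB · max L 31/16 · min R 2 gives 63/32
8 of 14 · BBRBBBBB · max L 63/32 · min R 2 gives 127/64
9 of 14 · BBRBBBBBR · max L 63/32 · min R 127/64 gives 253/128
10 of 14 · BBRBBBBBRB · max L 253/128 · min R 127/64 gives 507/256
11 of 14 · BBRBBBBBRBB · max L 507/256 · min R 127/64 gives 1015/512
12 of 14 · BBRBBBBBRBBR · max L 507/256 · min R 1015/512 gives 2029/1024
13 of 14 · BBRBBBBBRBBRB · max L 2029/1024 · min R 1015/512 gives 4059/2048
14 of 14 · BBRBBBBBRBBRBB · max L 4059/2048 · min R 1015/512 gives 8119/4096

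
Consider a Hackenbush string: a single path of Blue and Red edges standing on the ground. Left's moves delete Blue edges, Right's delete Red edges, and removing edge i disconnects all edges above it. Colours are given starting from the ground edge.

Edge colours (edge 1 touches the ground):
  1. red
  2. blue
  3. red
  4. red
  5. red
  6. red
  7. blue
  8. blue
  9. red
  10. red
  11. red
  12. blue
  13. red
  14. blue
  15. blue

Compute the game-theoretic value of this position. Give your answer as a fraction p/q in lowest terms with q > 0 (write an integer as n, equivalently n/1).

-15593/16384

Prefix values for red blue red red red red blue blue red red red blue red blue blue via {L|R} + simplicity:
1 of 15 · r · max L −∞ · min R 0 => -1
2 of 15 · rb · max L -1 · min R 0 => -1/2
3 of 15 · rbr · max L -1 · min R -1/2 => -3/4
4 of 15 · rbrr · max L -1 · min R -3/4 => -7/8
5 of 15 · rbrrr · max L -1 · min R -7/8 => -15/16
6 of 15 · rbrrrr · max L -1 · min R -15/16 => -31/32
7 of 15 · rbrrrrb · max L -31/32 · min R -15/16 => -61/64
8 of 15 · rbrrrrbb · max L -61/64 · min R -15/16 => -121/128
9 of 15 · rbrrrrbbr · max L -61/64 · min R -121/128 => -243/256
10 of 15 · rbrrrrbbrr · max L -61/64 · min R -243/256 => -487/512
11 of 15 · rbrrrrbbrrr · max L -61/64 · min R -487/512 => -975/1024
12 of 15 · rbrrrrbbrrrb · max L -975/1024 · min R -487/512 => -1949/2048
13 of 15 · rbrrrrbbrrrbr · max L -975/1024 · min R -1949/2048 => -3899/4096
14 of 15 · rbrrrrbbrrrbrb · max L -3899/4096 · min R -1949/2048 => -7797/8192
15 of 15 · rbrrrrbbrrrbrbb · max L -7797/8192 · min R -1949/2048 => -15593/16384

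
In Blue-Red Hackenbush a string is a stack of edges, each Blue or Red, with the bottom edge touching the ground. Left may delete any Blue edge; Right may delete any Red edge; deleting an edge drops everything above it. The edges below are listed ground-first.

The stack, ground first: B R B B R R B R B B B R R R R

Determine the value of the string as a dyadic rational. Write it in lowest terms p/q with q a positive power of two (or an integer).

Recurse on prefixes of the 15-edge string B R B B R R B R B B B R R R R:
B: Left { 0 }, Right { (no moves) } => simplest 1
BR: Left { 0 }, Right { 1 } => simplest 1/2
BRB: Left { 0 1/2 }, Right { 1 } => simplest 3/4
BRBB: Left { 0 1/2 3/4 }, Right { 1 } => simplest 7/8
BRBBR: Left { 0 1/2 3/4 }, Right { 7/8 1 } => simplest 13/16
BRBBRR: Left { 0 1/2 3/4 }, Right { 13/16 7/8 1 } => simplest 25/32
BRBBRRB: Left { 0 1/2 3/4 25/32 }, Right { 13/16 7/8 1 } => simplest 51/64
BRBBRRBR: Left { 0 1/2 3/4 25/32 }, Right { 51/64 13/16 7/8 1 } => simplest 101/128
BRBBRRBRB: Left { 0 1/2 3/4 25/32 101/128 }, Right { 51/64 13/16 7/8 1 } => simplest 203/256
BRBBRRBRBB: Left { 0 1/2 3/4 25/32 101/128 203/256 }, Right { 51/64 13/16 7/8 1 } => simplest 407/512
BRBBRRBRBBB: Left { 0 1/2 3/4 25/32 101/128 203/256 407/512 }, Right { 51/64 13/16 7/8 1 } => simplest 815/1024
BRBBRRBRBBBR: Left { 0 1/2 3/4 25/32 101/128 203/256 407/512 }, Right { 815/1024 51/64 13/16 7/8 1 } => simplest 1629/2048
BRBBRRBRBBBRR: Left { 0 1/2 3/4 25/32 101/128 203/256 407/512 }, Right { 1629/2048 815/1024 51/64 13/16 7/8 1 } => simplest 3257/4096
BRBBRRBRBBBRRR: Left { 0 1/2 3/4 25/32 101/128 203/256 407/512 }, Right { 3257/4096 1629/2048 815/1024 51/64 13/16 7/8 1 } => simplest 6513/8192
BRBBRRBRBBBRRRR: Left { 0 1/2 3/4 25/32 101/128 203/256 407/512 }, Right { 6513/8192 3257/4096 1629/2048 815/1024 51/64 13/16 7/8 1 } => simplest 13025/16384

13025/16384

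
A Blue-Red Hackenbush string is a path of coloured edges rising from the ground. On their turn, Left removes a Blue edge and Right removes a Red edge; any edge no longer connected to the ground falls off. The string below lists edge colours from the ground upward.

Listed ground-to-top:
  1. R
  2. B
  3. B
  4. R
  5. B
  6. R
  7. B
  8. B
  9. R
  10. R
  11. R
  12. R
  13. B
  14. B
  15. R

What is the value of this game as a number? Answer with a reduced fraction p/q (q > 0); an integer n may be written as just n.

-5363/16384

g_1 [R]  L=[—]  R=[0]  = -1
g_2 [RB]  L=[-1]  R=[0]  = -1/2
g_3 [RBB]  L=[-1; -1/2]  R=[0]  = -1/4
g_4 [RBBR]  L=[-1; -1/2]  R=[-1/4; 0]  = -3/8
g_5 [RBBRB]  L=[-1; -1/2; -3/8]  R=[-1/4; 0]  = -5/16
g_6 [RBBRBR]  L=[-1; -1/2; -3/8]  R=[-5/16; -1/4; 0]  = -11/32
g_7 [RBBRBRB]  L=[-1; -1/2; -3/8; -11/32]  R=[-5/16; -1/4; 0]  = -21/64
g_8 [RBBRBRBB]  L=[-1; -1/2; -3/8; -11/32; -21/64]  R=[-5/16; -1/4; 0]  = -41/128
g_9 [RBBRBRBBR]  L=[-1; -1/2; -3/8; -11/32; -21/64]  R=[-41/128; -5/16; -1/4; 0]  = -83/256
g_10 [RBBRBRBBRR]  L=[-1; -1/2; -3/8; -11/32; -21/64]  R=[-83/256; -41/128; -5/16; -1/4; 0]  = -167/512
g_11 [RBBRBRBBRRR]  L=[-1; -1/2; -3/8; -11/32; -21/64]  R=[-167/512; -83/256; -41/128; -5/16; -1/4; 0]  = -335/1024
g_12 [RBBRBRBBRRRR]  L=[-1; -1/2; -3/8; -11/32; -21/64]  R=[-335/1024; -167/512; -83/256; -41/128; -5/16; -1/4; 0]  = -671/2048
g_13 [RBBRBRBBRRRRB]  L=[-1; -1/2; -3/8; -11/32; -21/64; -671/2048]  R=[-335/1024; -167/512; -83/256; -41/128; -5/16; -1/4; 0]  = -1341/4096
g_14 [RBBRBRBBRRRRBB]  L=[-1; -1/2; -3/8; -11/32; -21/64; -671/2048; -1341/4096]  R=[-335/1024; -167/512; -83/256; -41/128; -5/16; -1/4; 0]  = -2681/8192
g_15 [RBBRBRBBRRRRBBR]  L=[-1; -1/2; -3/8; -11/32; -21/64; -671/2048; -1341/4096]  R=[-2681/8192; -335/1024; -167/512; -83/256; -41/128; -5/16; -1/4; 0]  = -5363/16384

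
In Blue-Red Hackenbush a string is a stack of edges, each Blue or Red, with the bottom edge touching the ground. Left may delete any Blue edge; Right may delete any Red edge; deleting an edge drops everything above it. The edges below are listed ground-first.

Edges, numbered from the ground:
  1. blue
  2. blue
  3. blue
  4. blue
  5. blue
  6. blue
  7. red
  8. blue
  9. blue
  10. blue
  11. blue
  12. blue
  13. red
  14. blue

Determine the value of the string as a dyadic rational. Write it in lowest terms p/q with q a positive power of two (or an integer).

1 of 14 · b · max L 0 · min R +∞ = 1
2 of 14 · bb · max L 1 · min R +∞ = 2
3 of 14 · bbb · max L 2 · min R +∞ = 3
4 of 14 · bbbb · max L 3 · min R +∞ = 4
5 of 14 · bbbbb · max L 4 · min R +∞ = 5
6 of 14 · bbbbbb · max L 5 · min R +∞ = 6
7 of 14 · bbbbbbr · max L 5 · min R 6 = 11/2
8 of 14 · bbbbbbrb · max L 11/2 · min R 6 = 23/4
9 of 14 · bbbbbbrbb · max L 23/4 · min R 6 = 47/8
10 of 14 · bbbbbbrbbb · max L 47/8 · min R 6 = 95/16
11 of 14 · bbbbbbrbbbb · max L 95/16 · min R 6 = 191/32
12 of 14 · bbbbbbrbbbbb · max L 191/32 · min R 6 = 383/64
13 of 14 · bbbbbbrbbbbbr · max L 191/32 · min R 383/64 = 765/128
14 of 14 · bbbbbbrbbbbbrb · max L 765/128 · min R 383/64 = 1531/256

1531/256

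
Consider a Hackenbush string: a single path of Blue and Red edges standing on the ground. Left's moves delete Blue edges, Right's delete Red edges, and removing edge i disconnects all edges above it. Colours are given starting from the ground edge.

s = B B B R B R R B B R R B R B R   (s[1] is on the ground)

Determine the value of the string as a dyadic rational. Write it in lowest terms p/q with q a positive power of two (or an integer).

Recurse on prefixes of the 15-edge string B B B R B R R B B R R B R B R:
step 1: add B to get B; options L={ 0 } R={ — } — 1
step 2: add B to get BB; options L={ 0, 1 } R={ — } — 2
step 3: add B to get BBB; options L={ 0, 1, 2 } R={ — } — 3
step 4: add R to get BBBR; options L={ 0, 1, 2 } R={ 3 } — 5/2
step 5: add B to get BBBRB; options L={ 0, 1, 2, 5/2 } R={ 3 } — 11/4
step 6: add R to get BBBRBR; options L={ 0, 1, 2, 5/2 } R={ 11/4, 3 } — 21/8
step 7: add R to get BBBRBRR; options L={ 0, 1, 2, 5/2 } R={ 21/8, 11/4, 3 } — 41/16
step 8: add B to get BBBRBRRB; options L={ 0, 1, 2, 5/2, 41/16 } R={ 21/8, 11/4, 3 } — 83/32
step 9: add B to get BBBRBRRBB; options L={ 0, 1, 2, 5/2, 41/16, 83/32 } R={ 21/8, 11/4, 3 } — 167/64
step 10: add R to get BBBRBRRBBR; options L={ 0, 1, 2, 5/2, 41/16, 83/32 } R={ 167/64, 21/8, 11/4, 3 } — 333/128
step 11: add R to get BBBRBRRBBRR; options L={ 0, 1, 2, 5/2, 41/16, 83/32 } R={ 333/128, 167/64, 21/8, 11/4, 3 } — 665/256
step 12: add B to get BBBRBRRBBRRB; options L={ 0, 1, 2, 5/2, 41/16, 83/32, 665/256 } R={ 333/128, 167/64, 21/8, 11/4, 3 } — 1331/512
step 13: add R to get BBBRBRRBBRRBR; options L={ 0, 1, 2, 5/2, 41/16, 83/32, 665/256 } R={ 1331/512, 333/128, 167/64, 21/8, 11/4, 3 } — 2661/1024
step 14: add B to get BBBRBRRBBRRBRB; options L={ 0, 1, 2, 5/2, 41/16, 83/32, 665/256, 2661/1024 } R={ 1331/512, 333/128, 167/64, 21/8, 11/4, 3 } — 5323/2048
step 15: add R to get BBBRBRRBBRRBRBR; options L={ 0, 1, 2, 5/2, 41/16, 83/32, 665/256, 2661/1024 } R={ 5323/2048, 1331/512, 333/128, 167/64, 21/8, 11/4, 3 } — 10645/4096

10645/4096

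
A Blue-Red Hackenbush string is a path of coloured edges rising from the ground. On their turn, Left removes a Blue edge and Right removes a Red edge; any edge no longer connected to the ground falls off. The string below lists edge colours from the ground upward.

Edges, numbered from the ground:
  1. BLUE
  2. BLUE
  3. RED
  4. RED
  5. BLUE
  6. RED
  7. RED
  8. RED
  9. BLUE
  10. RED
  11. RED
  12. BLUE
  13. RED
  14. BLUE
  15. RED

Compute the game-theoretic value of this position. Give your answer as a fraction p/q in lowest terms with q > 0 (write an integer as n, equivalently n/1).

10389/8192

Build G(s[:k]) for k = 1..15, string s = BLUE BLUE RED RED BLUE RED RED RED BLUE RED RED BLUE RED BLUE RED.
1 of 15 · B · max L 0 · min R +∞ → 1
2 of 15 · BB · max L 1 · min R +∞ → 2
3 of 15 · BBR · max L 1 · min R 2 → 3/2
4 of 15 · BBRR · max L 1 · min R 3/2 → 5/4
5 of 15 · BBRRB · max L 5/4 · min R 3/2 → 11/8
6 of 15 · BBRRBR · max L 5/4 · min R 11/8 → 21/16
7 of 15 · BBRRBRR · max L 5/4 · min R 21/16 → 41/32
8 of 15 · BBRRBRRR · max L 5/4 · min R 41/32 → 81/64
9 of 15 · BBRRBRRRB · max L 81/64 · min R 41/32 → 163/128
10 of 15 · BBRRBRRRBR · max L 81/64 · min R 163/128 → 325/256
11 of 15 · BBRRBRRRBRR · max L 81/64 · min R 325/256 → 649/512
12 of 15 · BBRRBRRRBRRB · max L 649/512 · min R 325/256 → 1299/1024
13 of 15 · BBRRBRRRBRRBR · max L 649/512 · min R 1299/1024 → 2597/2048
14 of 15 · BBRRBRRRBRRBRB · max L 2597/2048 · min R 1299/1024 → 5195/4096
15 of 15 · BBRRBRRRBRRBRBR · max L 2597/2048 · min R 5195/4096 → 10389/8192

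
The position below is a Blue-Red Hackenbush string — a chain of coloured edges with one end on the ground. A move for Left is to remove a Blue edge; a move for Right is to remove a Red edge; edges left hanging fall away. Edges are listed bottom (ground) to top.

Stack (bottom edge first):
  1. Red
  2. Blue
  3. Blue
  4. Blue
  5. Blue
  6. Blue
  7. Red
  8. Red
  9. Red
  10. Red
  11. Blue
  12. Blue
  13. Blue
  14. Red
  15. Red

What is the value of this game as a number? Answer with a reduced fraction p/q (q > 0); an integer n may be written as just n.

-967/16384

R: Left { — }, Right { 0 } = simplest -1
RB: Left { -1 }, Right { 0 } = simplest -1/2
RBB: Left { -1; -1/2 }, Right { 0 } = simplest -1/4
RBBB: Left { -1; -1/2; -1/4 }, Right { 0 } = simplest -1/8
RBBBB: Left { -1; -1/2; -1/4; -1/8 }, Right { 0 } = simplest -1/16
RBBBBB: Left { -1; -1/2; -1/4; -1/8; -1/16 }, Right { 0 } = simplest -1/32
RBBBBBR: Left { -1; -1/2; -1/4; -1/8; -1/16 }, Right { -1/32; 0 } = simplest -3/64
RBBBBBRR: Left { -1; -1/2; -1/4; -1/8; -1/16 }, Right { -3/64; -1/32; 0 } = simplest -7/128
RBBBBBRRR: Left { -1; -1/2; -1/4; -1/8; -1/16 }, Right { -7/128; -3/64; -1/32; 0 } = simplest -15/256
RBBBBBRRRR: Left { -1; -1/2; -1/4; -1/8; -1/16 }, Right { -15/256; -7/128; -3/64; -1/32; 0 } = simplest -31/512
RBBBBBRRRRB: Left { -1; -1/2; -1/4; -1/8; -1/16; -31/512 }, Right { -15/256; -7/128; -3/64; -1/32; 0 } = simplest -61/1024
RBBBBBRRRRBB: Left { -1; -1/2; -1/4; -1/8; -1/16; -31/512; -61/1024 }, Right { -15/256; -7/128; -3/64; -1/32; 0 } = simplest -121/2048
RBBBBBRRRRBBB: Left { -1; -1/2; -1/4; -1/8; -1/16; -31/512; -61/1024; -121/2048 }, Right { -15/256; -7/128; -3/64; -1/32; 0 } = simplest -241/4096
RBBBBBRRRRBBBR: Left { -1; -1/2; -1/4; -1/8; -1/16; -31/512; -61/1024; -121/2048 }, Right { -241/4096; -15/256; -7/128; -3/64; -1/32; 0 } = simplest -483/8192
RBBBBBRRRRBBBRR: Left { -1; -1/2; -1/4; -1/8; -1/16; -31/512; -61/1024; -121/2048 }, Right { -483/8192; -241/4096; -15/256; -7/128; -3/64; -1/32; 0 } = simplest -967/16384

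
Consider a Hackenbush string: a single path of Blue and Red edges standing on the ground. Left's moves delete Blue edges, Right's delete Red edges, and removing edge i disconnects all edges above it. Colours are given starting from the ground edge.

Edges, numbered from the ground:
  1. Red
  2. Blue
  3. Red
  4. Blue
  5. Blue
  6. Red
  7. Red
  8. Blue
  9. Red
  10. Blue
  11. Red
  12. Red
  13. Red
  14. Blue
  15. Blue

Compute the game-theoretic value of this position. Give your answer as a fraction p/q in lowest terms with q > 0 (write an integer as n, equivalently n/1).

Prefix values for Red Blue Red Blue Blue Red Red Blue Red Blue Red Red Red Blue Blue via {L|R} + simplicity:
val(R) = { · | 0 } so -1
val(RB) = { -1 | 0 } so -1/2
val(RBR) = { -1 | -1/2,0 } so -3/4
val(RBRB) = { -1,-3/4 | -1/2,0 } so -5/8
val(RBRBB) = { -1,-3/4,-5/8 | -1/2,0 } so -9/16
val(RBRBBR) = { -1,-3/4,-5/8 | -9/16,-1/2,0 } so -19/32
val(RBRBBRR) = { -1,-3/4,-5/8 | -19/32,-9/16,-1/2,0 } so -39/64
val(RBRBBRRB) = { -1,-3/4,-5/8,-39/64 | -19/32,-9/16,-1/2,0 } so -77/128
val(RBRBBRRBR) = { -1,-3/4,-5/8,-39/64 | -77/128,-19/32,-9/16,-1/2,0 } so -155/256
val(RBRBBRRBRB) = { -1,-3/4,-5/8,-39/64,-155/256 | -77/128,-19/32,-9/16,-1/2,0 } so -309/512
val(RBRBBRRBRBR) = { -1,-3/4,-5/8,-39/64,-155/256 | -309/512,-77/128,-19/32,-9/16,-1/2,0 } so -619/1024
val(RBRBBRRBRBRR) = { -1,-3/4,-5/8,-39/64,-155/256 | -619/1024,-309/512,-77/128,-19/32,-9/16,-1/2,0 } so -1239/2048
val(RBRBBRRBRBRRR) = { -1,-3/4,-5/8,-39/64,-155/256 | -1239/2048,-619/1024,-309/512,-77/128,-19/32,-9/16,-1/2,0 } so -2479/4096
val(RBRBBRRBRBRRRB) = { -1,-3/4,-5/8,-39/64,-155/256,-2479/4096 | -1239/2048,-619/1024,-309/512,-77/128,-19/32,-9/16,-1/2,0 } so -4957/8192
val(RBRBBRRBRBRRRBB) = { -1,-3/4,-5/8,-39/64,-155/256,-2479/4096,-4957/8192 | -1239/2048,-619/1024,-309/512,-77/128,-19/32,-9/16,-1/2,0 } so -9913/16384

-9913/16384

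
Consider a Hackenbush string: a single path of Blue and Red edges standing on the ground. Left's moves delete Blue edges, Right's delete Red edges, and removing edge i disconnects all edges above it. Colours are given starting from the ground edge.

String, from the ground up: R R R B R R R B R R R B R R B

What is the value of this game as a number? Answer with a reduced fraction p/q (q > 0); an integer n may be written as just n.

-12013/4096

1 of 15 · R · max L −∞ · min R 0 ⇒ -1
2 of 15 · RR · max L −∞ · min R -1 ⇒ -2
3 of 15 · RRR · max L −∞ · min R -2 ⇒ -3
4 of 15 · RRRB · max L -3 · min R -2 ⇒ -5/2
5 of 15 · RRRBR · max L -3 · min R -5/2 ⇒ -11/4
6 of 15 · RRRBRR · max L -3 · min R -11/4 ⇒ -23/8
7 of 15 · RRRBRRR · max L -3 · min R -23/8 ⇒ -47/16
8 of 15 · RRRBRRRB · max L -47/16 · min R -23/8 ⇒ -93/32
9 of 15 · RRRBRRRBR · max L -47/16 · min R -93/32 ⇒ -187/64
10 of 15 · RRRBRRRBRR · max L -47/16 · min R -187/64 ⇒ -375/128
11 of 15 · RRRBRRRBRRR · max L -47/16 · min R -375/128 ⇒ -751/256
12 of 15 · RRRBRRRBRRRB · max L -751/256 · min R -375/128 ⇒ -1501/512
13 of 15 · RRRBRRRBRRRBR · max L -751/256 · min R -1501/512 ⇒ -3003/1024
14 of 15 · RRRBRRRBRRRBRR · max L -751/256 · min R -3003/1024 ⇒ -6007/2048
15 of 15 · RRRBRRRBRRRBRRB · max L -6007/2048 · min R -3003/1024 ⇒ -12013/4096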